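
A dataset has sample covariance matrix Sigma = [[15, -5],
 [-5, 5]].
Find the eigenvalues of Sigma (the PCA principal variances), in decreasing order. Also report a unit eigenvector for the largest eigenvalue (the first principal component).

Step 1 — characteristic polynomial of 2×2 Sigma:
  det(Sigma - λI) = λ² - trace · λ + det = 0.
  trace = 15 + 5 = 20, det = 15·5 - (-5)² = 50.
Step 2 — discriminant:
  Δ = trace² - 4·det = 400 - 200 = 200.
Step 3 — eigenvalues:
  λ = (trace ± √Δ)/2 = (20 ± 14.1421)/2,
  λ_1 = 17.0711,  λ_2 = 2.9289.

Step 4 — unit eigenvector for λ_1: solve (Sigma - λ_1 I)v = 0. First row:
  (15 - 17.0711)·v_x + (-5)·v_y = 0, i.e. (-2.0711)·v_x + (-5)·v_y = 0,
  so v ∝ (b, λ_1 - a) = (-5, 2.0711); multiply by -1 so the first entry is positive: u = (5, -2.0711).
  ||u|| = √((5)² + (-2.0711)²) = √(29.2893) ≈ 5.412,
  v_1 = u/||u|| ≈ (0.9239, -0.3827) (||v_1|| = 1).

λ_1 = 17.0711,  λ_2 = 2.9289;  v_1 ≈ (0.9239, -0.3827)


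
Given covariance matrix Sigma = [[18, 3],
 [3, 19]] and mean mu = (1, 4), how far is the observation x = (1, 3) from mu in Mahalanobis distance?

Step 1 — centre the observation: (x - mu) = (0, -1).

Step 2 — invert Sigma. det(Sigma) = 18·19 - (3)² = 333.
  Sigma^{-1} = (1/det) · [[d, -b], [-b, a]] = [[0.0571, -0.009],
 [-0.009, 0.0541]].

Step 3 — form the quadratic (x - mu)^T · Sigma^{-1} · (x - mu):
  Sigma^{-1} · (x - mu) = (0.009, -0.0541).
  (x - mu)^T · [Sigma^{-1} · (x - mu)] = (0)·(0.009) + (-1)·(-0.0541) = 0.0541.

Step 4 — take square root: d = √(0.0541) ≈ 0.2325.

d(x, mu) = √(0.0541) ≈ 0.2325


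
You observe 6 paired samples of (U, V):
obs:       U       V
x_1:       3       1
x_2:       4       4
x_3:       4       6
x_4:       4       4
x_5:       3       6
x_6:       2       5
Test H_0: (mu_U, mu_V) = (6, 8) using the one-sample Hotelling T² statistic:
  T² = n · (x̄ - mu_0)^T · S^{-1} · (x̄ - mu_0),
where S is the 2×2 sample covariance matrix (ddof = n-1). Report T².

Step 1 — sample mean vector:
  mean(U) = (3 + 4 + 4 + 4 + 3 + 2) / 6 = 20/6 = 3.3333
  mean(V) = (1 + 4 + 6 + 4 + 6 + 5) / 6 = 26/6 = 4.3333
  x̄ = (3.3333, 4.3333),  deviation x̄ - mu_0 = (3.3333, 4.3333) - (6, 8) = (-2.6667, -3.6667).

Step 2 — sample covariance matrix, S[i,j] = (1/(n-1)) · Σ_k (x_{k,i} - mean_i) · (x_{k,j} - mean_j), divisor n-1 = 5:
  S[U,U] = ((-0.3333)·(-0.3333) + (0.6667)·(0.6667) + (0.6667)·(0.6667) + (0.6667)·(0.6667) + (-0.3333)·(-0.3333) + (-1.3333)·(-1.3333)) / 5 = 3.3333/5 = 0.6667
  S[U,V] = ((-0.3333)·(-3.3333) + (0.6667)·(-0.3333) + (0.6667)·(1.6667) + (0.6667)·(-0.3333) + (-0.3333)·(1.6667) + (-1.3333)·(0.6667)) / 5 = 0.3333/5 = 0.0667
  S[V,V] = ((-3.3333)·(-3.3333) + (-0.3333)·(-0.3333) + (1.6667)·(1.6667) + (-0.3333)·(-0.3333) + (1.6667)·(1.6667) + (0.6667)·(0.6667)) / 5 = 17.3333/5 = 3.4667
  S = [[0.6667, 0.0667],
 [0.0667, 3.4667]].

Step 3 — invert S. det(S) = 0.6667·3.4667 - (0.0667)² = 2.3067.
  S^{-1} = (1/det) · [[d, -b], [-b, a]] = [[1.5029, -0.0289],
 [-0.0289, 0.289]].

Step 4 — quadratic form (x̄ - mu_0)^T · S^{-1} · (x̄ - mu_0):
  S^{-1} · (x̄ - mu_0) = (-3.9017, -0.9827),
  (x̄ - mu_0)^T · [...] = (-2.6667)·(-3.9017) + (-3.6667)·(-0.9827) = 14.0077.

Step 5 — scale by n: T² = 6 · 14.0077 = 84.0462.

T² ≈ 84.0462


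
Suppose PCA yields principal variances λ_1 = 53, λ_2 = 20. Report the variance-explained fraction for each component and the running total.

Step 1 — total variance = trace(Sigma) = Σ λ_i = 53 + 20 = 73.

Step 2 — fraction explained by component i = λ_i / Σ λ:
  PC1: 53/73 = 0.726
  PC2: 20/73 = 0.274

Step 3 — cumulative fraction after k components = (λ_1 + ... + λ_k) / Σ λ:
  k = 1: 53/73 = 0.726
  k = 2: (53 + 20)/73 = 73/73 = 1

Summary (fraction, with percent):

explained: PC1 0.726 (72.6%), PC2 0.274 (27.4%);  cumulative: 0.726, 1


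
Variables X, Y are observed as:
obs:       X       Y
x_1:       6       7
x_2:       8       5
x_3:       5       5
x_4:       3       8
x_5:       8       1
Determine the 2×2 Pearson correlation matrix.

Step 1 — column means:
  mean(X) = (6 + 8 + 5 + 3 + 8) / 5 = 30/5 = 6
  mean(Y) = (7 + 5 + 5 + 8 + 1) / 5 = 26/5 = 5.2

Step 2 — sample variances and covariances s[i,j] = (1/(n-1)) · Σ_k (x_{k,i} - mean_i) · (x_{k,j} - mean_j), with n-1 = 4:
  s[X,X] = ((0)·(0) + (2)·(2) + (-1)·(-1) + (-3)·(-3) + (2)·(2)) / 4 = 18/4 = 4.5
  s[X,Y] = ((0)·(1.8) + (2)·(-0.2) + (-1)·(-0.2) + (-3)·(2.8) + (2)·(-4.2)) / 4 = -17/4 = -4.25
  s[Y,Y] = ((1.8)·(1.8) + (-0.2)·(-0.2) + (-0.2)·(-0.2) + (2.8)·(2.8) + (-4.2)·(-4.2)) / 4 = 28.8/4 = 7.2
  Sample standard deviations s_i = √(s[i,i]):
  s(X) = √(4.5) = 2.1213
  s(Y) = √(7.2) = 2.6833

Step 3 — r_{ij} = s_{ij} / (s_i · s_j):
  r[X,X] = 1 (diagonal).
  r[X,Y] = -4.25 / (2.1213 · 2.6833) = -4.25 / 5.6921 = -0.7466
  r[Y,Y] = 1 (diagonal).

R is symmetric with unit diagonal. Assembling:

R = [[1, -0.7466],
 [-0.7466, 1]]


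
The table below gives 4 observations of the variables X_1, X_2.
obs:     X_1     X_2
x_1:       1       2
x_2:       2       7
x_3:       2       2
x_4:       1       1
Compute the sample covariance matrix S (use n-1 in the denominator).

Step 1 — column means:
  mean(X_1) = (1 + 2 + 2 + 1) / 4 = 6/4 = 1.5
  mean(X_2) = (2 + 7 + 2 + 1) / 4 = 12/4 = 3

Step 2 — sample covariance S[i,j] = (1/(n-1)) · Σ_k (x_{k,i} - mean_i) · (x_{k,j} - mean_j), with n-1 = 3.
  S[X_1,X_1] = ((-0.5)·(-0.5) + (0.5)·(0.5) + (0.5)·(0.5) + (-0.5)·(-0.5)) / 3 = 1/3 = 0.3333
  S[X_1,X_2] = ((-0.5)·(-1) + (0.5)·(4) + (0.5)·(-1) + (-0.5)·(-2)) / 3 = 3/3 = 1
  S[X_2,X_2] = ((-1)·(-1) + (4)·(4) + (-1)·(-1) + (-2)·(-2)) / 3 = 22/3 = 7.3333

S is symmetric (S[j,i] = S[i,j]). Assembling:

S = [[0.3333, 1],
 [1, 7.3333]]


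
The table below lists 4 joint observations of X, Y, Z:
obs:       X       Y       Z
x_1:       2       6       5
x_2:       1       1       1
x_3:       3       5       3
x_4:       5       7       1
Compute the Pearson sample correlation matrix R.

Step 1 — column means:
  mean(X) = (2 + 1 + 3 + 5) / 4 = 11/4 = 2.75
  mean(Y) = (6 + 1 + 5 + 7) / 4 = 19/4 = 4.75
  mean(Z) = (5 + 1 + 3 + 1) / 4 = 10/4 = 2.5

Step 2 — sample variances and covariances s[i,j] = (1/(n-1)) · Σ_k (x_{k,i} - mean_i) · (x_{k,j} - mean_j), with n-1 = 3:
  s[X,X] = ((-0.75)·(-0.75) + (-1.75)·(-1.75) + (0.25)·(0.25) + (2.25)·(2.25)) / 3 = 8.75/3 = 2.9167
  s[X,Y] = ((-0.75)·(1.25) + (-1.75)·(-3.75) + (0.25)·(0.25) + (2.25)·(2.25)) / 3 = 10.75/3 = 3.5833
  s[X,Z] = ((-0.75)·(2.5) + (-1.75)·(-1.5) + (0.25)·(0.5) + (2.25)·(-1.5)) / 3 = -2.5/3 = -0.8333
  s[Y,Y] = ((1.25)·(1.25) + (-3.75)·(-3.75) + (0.25)·(0.25) + (2.25)·(2.25)) / 3 = 20.75/3 = 6.9167
  s[Y,Z] = ((1.25)·(2.5) + (-3.75)·(-1.5) + (0.25)·(0.5) + (2.25)·(-1.5)) / 3 = 5.5/3 = 1.8333
  s[Z,Z] = ((2.5)·(2.5) + (-1.5)·(-1.5) + (0.5)·(0.5) + (-1.5)·(-1.5)) / 3 = 11/3 = 3.6667
  Sample standard deviations s_i = √(s[i,i]):
  s(X) = √(2.9167) = 1.7078
  s(Y) = √(6.9167) = 2.63
  s(Z) = √(3.6667) = 1.9149

Step 3 — r_{ij} = s_{ij} / (s_i · s_j):
  r[X,X] = 1 (diagonal).
  r[X,Y] = 3.5833 / (1.7078 · 2.63) = 3.5833 / 4.4915 = 0.7978
  r[X,Z] = -0.8333 / (1.7078 · 1.9149) = -0.8333 / 3.2702 = -0.2548
  r[Y,Y] = 1 (diagonal).
  r[Y,Z] = 1.8333 / (2.63 · 1.9149) = 1.8333 / 5.036 = 0.364
  r[Z,Z] = 1 (diagonal).

R is symmetric with unit diagonal. Assembling:

R = [[1, 0.7978, -0.2548],
 [0.7978, 1, 0.364],
 [-0.2548, 0.364, 1]]


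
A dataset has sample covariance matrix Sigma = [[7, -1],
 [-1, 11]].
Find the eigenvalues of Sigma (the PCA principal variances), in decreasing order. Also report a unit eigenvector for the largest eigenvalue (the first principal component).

Step 1 — characteristic polynomial of 2×2 Sigma:
  det(Sigma - λI) = λ² - trace · λ + det = 0.
  trace = 7 + 11 = 18, det = 7·11 - (-1)² = 76.
Step 2 — discriminant:
  Δ = trace² - 4·det = 324 - 304 = 20.
Step 3 — eigenvalues:
  λ = (trace ± √Δ)/2 = (18 ± 4.4721)/2,
  λ_1 = 11.2361,  λ_2 = 6.7639.

Step 4 — unit eigenvector for λ_1: solve (Sigma - λ_1 I)v = 0. First row:
  (7 - 11.2361)·v_x + (-1)·v_y = 0, i.e. (-4.2361)·v_x + (-1)·v_y = 0,
  so v ∝ (b, λ_1 - a) = (-1, 4.2361); multiply by -1 so the first entry is positive: u = (1, -4.2361).
  ||u|| = √((1)² + (-4.2361)²) = √(18.9443) ≈ 4.3525,
  v_1 = u/||u|| ≈ (0.2298, -0.9732) (||v_1|| = 1).

λ_1 = 11.2361,  λ_2 = 6.7639;  v_1 ≈ (0.2298, -0.9732)


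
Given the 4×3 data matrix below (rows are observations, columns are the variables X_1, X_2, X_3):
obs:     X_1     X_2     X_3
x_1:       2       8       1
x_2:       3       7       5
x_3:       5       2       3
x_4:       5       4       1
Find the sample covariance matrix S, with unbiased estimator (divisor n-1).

Step 1 — column means:
  mean(X_1) = (2 + 3 + 5 + 5) / 4 = 15/4 = 3.75
  mean(X_2) = (8 + 7 + 2 + 4) / 4 = 21/4 = 5.25
  mean(X_3) = (1 + 5 + 3 + 1) / 4 = 10/4 = 2.5

Step 2 — sample covariance S[i,j] = (1/(n-1)) · Σ_k (x_{k,i} - mean_i) · (x_{k,j} - mean_j), with n-1 = 3.
  S[X_1,X_1] = ((-1.75)·(-1.75) + (-0.75)·(-0.75) + (1.25)·(1.25) + (1.25)·(1.25)) / 3 = 6.75/3 = 2.25
  S[X_1,X_2] = ((-1.75)·(2.75) + (-0.75)·(1.75) + (1.25)·(-3.25) + (1.25)·(-1.25)) / 3 = -11.75/3 = -3.9167
  S[X_1,X_3] = ((-1.75)·(-1.5) + (-0.75)·(2.5) + (1.25)·(0.5) + (1.25)·(-1.5)) / 3 = -0.5/3 = -0.1667
  S[X_2,X_2] = ((2.75)·(2.75) + (1.75)·(1.75) + (-3.25)·(-3.25) + (-1.25)·(-1.25)) / 3 = 22.75/3 = 7.5833
  S[X_2,X_3] = ((2.75)·(-1.5) + (1.75)·(2.5) + (-3.25)·(0.5) + (-1.25)·(-1.5)) / 3 = 0.5/3 = 0.1667
  S[X_3,X_3] = ((-1.5)·(-1.5) + (2.5)·(2.5) + (0.5)·(0.5) + (-1.5)·(-1.5)) / 3 = 11/3 = 3.6667

S is symmetric (S[j,i] = S[i,j]). Assembling:

S = [[2.25, -3.9167, -0.1667],
 [-3.9167, 7.5833, 0.1667],
 [-0.1667, 0.1667, 3.6667]]


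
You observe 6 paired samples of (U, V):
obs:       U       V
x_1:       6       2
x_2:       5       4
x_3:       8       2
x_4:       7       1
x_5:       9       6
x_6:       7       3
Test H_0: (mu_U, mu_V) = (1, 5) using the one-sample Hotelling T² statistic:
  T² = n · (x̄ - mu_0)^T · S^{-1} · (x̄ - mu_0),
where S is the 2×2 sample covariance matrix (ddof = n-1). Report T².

Step 1 — sample mean vector:
  mean(U) = (6 + 5 + 8 + 7 + 9 + 7) / 6 = 42/6 = 7
  mean(V) = (2 + 4 + 2 + 1 + 6 + 3) / 6 = 18/6 = 3
  x̄ = (7, 3),  deviation x̄ - mu_0 = (7, 3) - (1, 5) = (6, -2).

Step 2 — sample covariance matrix, S[i,j] = (1/(n-1)) · Σ_k (x_{k,i} - mean_i) · (x_{k,j} - mean_j), divisor n-1 = 5:
  S[U,U] = ((-1)·(-1) + (-2)·(-2) + (1)·(1) + (0)·(0) + (2)·(2) + (0)·(0)) / 5 = 10/5 = 2
  S[U,V] = ((-1)·(-1) + (-2)·(1) + (1)·(-1) + (0)·(-2) + (2)·(3) + (0)·(0)) / 5 = 4/5 = 0.8
  S[V,V] = ((-1)·(-1) + (1)·(1) + (-1)·(-1) + (-2)·(-2) + (3)·(3) + (0)·(0)) / 5 = 16/5 = 3.2
  S = [[2, 0.8],
 [0.8, 3.2]].

Step 3 — invert S. det(S) = 2·3.2 - (0.8)² = 5.76.
  S^{-1} = (1/det) · [[d, -b], [-b, a]] = [[0.5556, -0.1389],
 [-0.1389, 0.3472]].

Step 4 — quadratic form (x̄ - mu_0)^T · S^{-1} · (x̄ - mu_0):
  S^{-1} · (x̄ - mu_0) = (3.6111, -1.5278),
  (x̄ - mu_0)^T · [...] = (6)·(3.6111) + (-2)·(-1.5278) = 24.7222.

Step 5 — scale by n: T² = 6 · 24.7222 = 148.3333.

T² ≈ 148.3333


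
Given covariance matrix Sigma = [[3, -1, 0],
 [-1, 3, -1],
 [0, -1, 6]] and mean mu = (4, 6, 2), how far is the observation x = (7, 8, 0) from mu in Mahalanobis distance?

Step 1 — centre the observation: (x - mu) = (3, 2, -2).

Step 2 — invert Sigma (cofactor / det for 3×3, or solve directly):
  Sigma^{-1} = [[0.3778, 0.1333, 0.0222],
 [0.1333, 0.4, 0.0667],
 [0.0222, 0.0667, 0.1778]].

Step 3 — form the quadratic (x - mu)^T · Sigma^{-1} · (x - mu):
  Sigma^{-1} · (x - mu) = (1.3556, 1.0667, -0.1556).
  (x - mu)^T · [Sigma^{-1} · (x - mu)] = (3)·(1.3556) + (2)·(1.0667) + (-2)·(-0.1556) = 6.5111.

Step 4 — take square root: d = √(6.5111) ≈ 2.5517.

d(x, mu) = √(6.5111) ≈ 2.5517


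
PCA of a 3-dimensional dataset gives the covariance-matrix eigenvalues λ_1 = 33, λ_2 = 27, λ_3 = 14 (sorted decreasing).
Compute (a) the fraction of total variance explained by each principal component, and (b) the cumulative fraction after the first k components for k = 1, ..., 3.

Step 1 — total variance = trace(Sigma) = Σ λ_i = 33 + 27 + 14 = 74.

Step 2 — fraction explained by component i = λ_i / Σ λ:
  PC1: 33/74 = 0.4459
  PC2: 27/74 = 0.3649
  PC3: 14/74 = 0.1892

Step 3 — cumulative fraction after k components = (λ_1 + ... + λ_k) / Σ λ:
  k = 1: 33/74 = 0.4459
  k = 2: (33 + 27)/74 = 60/74 = 0.8108
  k = 3: (33 + 27 + 14)/74 = 74/74 = 1

Summary (fraction, with percent):

explained: PC1 0.4459 (44.59%), PC2 0.3649 (36.49%), PC3 0.1892 (18.92%);  cumulative: 0.4459, 0.8108, 1


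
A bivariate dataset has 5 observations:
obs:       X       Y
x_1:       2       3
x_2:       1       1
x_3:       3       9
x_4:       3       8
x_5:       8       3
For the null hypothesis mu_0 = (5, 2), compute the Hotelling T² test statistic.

Step 1 — sample mean vector:
  mean(X) = (2 + 1 + 3 + 3 + 8) / 5 = 17/5 = 3.4
  mean(Y) = (3 + 1 + 9 + 8 + 3) / 5 = 24/5 = 4.8
  x̄ = (3.4, 4.8),  deviation x̄ - mu_0 = (3.4, 4.8) - (5, 2) = (-1.6, 2.8).

Step 2 — sample covariance matrix, S[i,j] = (1/(n-1)) · Σ_k (x_{k,i} - mean_i) · (x_{k,j} - mean_j), divisor n-1 = 4:
  S[X,X] = ((-1.4)·(-1.4) + (-2.4)·(-2.4) + (-0.4)·(-0.4) + (-0.4)·(-0.4) + (4.6)·(4.6)) / 4 = 29.2/4 = 7.3
  S[X,Y] = ((-1.4)·(-1.8) + (-2.4)·(-3.8) + (-0.4)·(4.2) + (-0.4)·(3.2) + (4.6)·(-1.8)) / 4 = 0.4/4 = 0.1
  S[Y,Y] = ((-1.8)·(-1.8) + (-3.8)·(-3.8) + (4.2)·(4.2) + (3.2)·(3.2) + (-1.8)·(-1.8)) / 4 = 48.8/4 = 12.2
  S = [[7.3, 0.1],
 [0.1, 12.2]].

Step 3 — invert S. det(S) = 7.3·12.2 - (0.1)² = 89.05.
  S^{-1} = (1/det) · [[d, -b], [-b, a]] = [[0.137, -0.0011],
 [-0.0011, 0.082]].

Step 4 — quadratic form (x̄ - mu_0)^T · S^{-1} · (x̄ - mu_0):
  S^{-1} · (x̄ - mu_0) = (-0.2223, 0.2313),
  (x̄ - mu_0)^T · [...] = (-1.6)·(-0.2223) + (2.8)·(0.2313) = 1.0035.

Step 5 — scale by n: T² = 5 · 1.0035 = 5.0174.

T² ≈ 5.0174


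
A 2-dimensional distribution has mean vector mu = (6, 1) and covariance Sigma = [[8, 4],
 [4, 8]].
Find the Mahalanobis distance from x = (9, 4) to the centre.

Step 1 — centre the observation: (x - mu) = (3, 3).

Step 2 — invert Sigma. det(Sigma) = 8·8 - (4)² = 48.
  Sigma^{-1} = (1/det) · [[d, -b], [-b, a]] = [[0.1667, -0.0833],
 [-0.0833, 0.1667]].

Step 3 — form the quadratic (x - mu)^T · Sigma^{-1} · (x - mu):
  Sigma^{-1} · (x - mu) = (0.25, 0.25).
  (x - mu)^T · [Sigma^{-1} · (x - mu)] = (3)·(0.25) + (3)·(0.25) = 1.5.

Step 4 — take square root: d = √(1.5) ≈ 1.2247.

d(x, mu) = √(1.5) ≈ 1.2247


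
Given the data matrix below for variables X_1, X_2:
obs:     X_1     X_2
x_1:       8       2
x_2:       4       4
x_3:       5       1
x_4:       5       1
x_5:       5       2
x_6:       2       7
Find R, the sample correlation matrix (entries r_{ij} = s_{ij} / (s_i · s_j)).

Step 1 — column means:
  mean(X_1) = (8 + 4 + 5 + 5 + 5 + 2) / 6 = 29/6 = 4.8333
  mean(X_2) = (2 + 4 + 1 + 1 + 2 + 7) / 6 = 17/6 = 2.8333

Step 2 — sample variances and covariances s[i,j] = (1/(n-1)) · Σ_k (x_{k,i} - mean_i) · (x_{k,j} - mean_j), with n-1 = 5:
  s[X_1,X_1] = ((3.1667)·(3.1667) + (-0.8333)·(-0.8333) + (0.1667)·(0.1667) + (0.1667)·(0.1667) + (0.1667)·(0.1667) + (-2.8333)·(-2.8333)) / 5 = 18.8333/5 = 3.7667
  s[X_1,X_2] = ((3.1667)·(-0.8333) + (-0.8333)·(1.1667) + (0.1667)·(-1.8333) + (0.1667)·(-1.8333) + (0.1667)·(-0.8333) + (-2.8333)·(4.1667)) / 5 = -16.1667/5 = -3.2333
  s[X_2,X_2] = ((-0.8333)·(-0.8333) + (1.1667)·(1.1667) + (-1.8333)·(-1.8333) + (-1.8333)·(-1.8333) + (-0.8333)·(-0.8333) + (4.1667)·(4.1667)) / 5 = 26.8333/5 = 5.3667
  Sample standard deviations s_i = √(s[i,i]):
  s(X_1) = √(3.7667) = 1.9408
  s(X_2) = √(5.3667) = 2.3166

Step 3 — r_{ij} = s_{ij} / (s_i · s_j):
  r[X_1,X_1] = 1 (diagonal).
  r[X_1,X_2] = -3.2333 / (1.9408 · 2.3166) = -3.2333 / 4.496 = -0.7192
  r[X_2,X_2] = 1 (diagonal).

R is symmetric with unit diagonal. Assembling:

R = [[1, -0.7192],
 [-0.7192, 1]]


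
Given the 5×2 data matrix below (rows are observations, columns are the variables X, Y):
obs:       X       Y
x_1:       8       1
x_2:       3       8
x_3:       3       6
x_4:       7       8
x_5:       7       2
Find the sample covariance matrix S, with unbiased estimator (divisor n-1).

Step 1 — column means:
  mean(X) = (8 + 3 + 3 + 7 + 7) / 5 = 28/5 = 5.6
  mean(Y) = (1 + 8 + 6 + 8 + 2) / 5 = 25/5 = 5

Step 2 — sample covariance S[i,j] = (1/(n-1)) · Σ_k (x_{k,i} - mean_i) · (x_{k,j} - mean_j), with n-1 = 4.
  S[X,X] = ((2.4)·(2.4) + (-2.6)·(-2.6) + (-2.6)·(-2.6) + (1.4)·(1.4) + (1.4)·(1.4)) / 4 = 23.2/4 = 5.8
  S[X,Y] = ((2.4)·(-4) + (-2.6)·(3) + (-2.6)·(1) + (1.4)·(3) + (1.4)·(-3)) / 4 = -20/4 = -5
  S[Y,Y] = ((-4)·(-4) + (3)·(3) + (1)·(1) + (3)·(3) + (-3)·(-3)) / 4 = 44/4 = 11

S is symmetric (S[j,i] = S[i,j]). Assembling:

S = [[5.8, -5],
 [-5, 11]]


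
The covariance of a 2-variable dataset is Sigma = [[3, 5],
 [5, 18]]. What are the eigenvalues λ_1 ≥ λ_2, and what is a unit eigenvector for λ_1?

Step 1 — characteristic polynomial of 2×2 Sigma:
  det(Sigma - λI) = λ² - trace · λ + det = 0.
  trace = 3 + 18 = 21, det = 3·18 - (5)² = 29.
Step 2 — discriminant:
  Δ = trace² - 4·det = 441 - 116 = 325.
Step 3 — eigenvalues:
  λ = (trace ± √Δ)/2 = (21 ± 18.0278)/2,
  λ_1 = 19.5139,  λ_2 = 1.4861.

Step 4 — unit eigenvector for λ_1: solve (Sigma - λ_1 I)v = 0. First row:
  (3 - 19.5139)·v_x + (5)·v_y = 0, i.e. (-16.5139)·v_x + (5)·v_y = 0,
  so v ∝ (b, λ_1 - a) = (5, 16.5139) = u.
  ||u|| = √((5)² + (16.5139)²) = √(297.7082) ≈ 17.2542,
  v_1 = u/||u|| ≈ (0.2898, 0.9571) (||v_1|| = 1).

λ_1 = 19.5139,  λ_2 = 1.4861;  v_1 ≈ (0.2898, 0.9571)


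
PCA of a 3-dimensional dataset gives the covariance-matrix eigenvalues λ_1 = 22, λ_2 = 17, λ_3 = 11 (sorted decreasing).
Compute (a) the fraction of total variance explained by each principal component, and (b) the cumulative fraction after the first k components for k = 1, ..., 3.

Step 1 — total variance = trace(Sigma) = Σ λ_i = 22 + 17 + 11 = 50.

Step 2 — fraction explained by component i = λ_i / Σ λ:
  PC1: 22/50 = 0.44
  PC2: 17/50 = 0.34
  PC3: 11/50 = 0.22

Step 3 — cumulative fraction after k components = (λ_1 + ... + λ_k) / Σ λ:
  k = 1: 22/50 = 0.44
  k = 2: (22 + 17)/50 = 39/50 = 0.78
  k = 3: (22 + 17 + 11)/50 = 50/50 = 1

Summary (fraction, with percent):

explained: PC1 0.44 (44%), PC2 0.34 (34%), PC3 0.22 (22%);  cumulative: 0.44, 0.78, 1


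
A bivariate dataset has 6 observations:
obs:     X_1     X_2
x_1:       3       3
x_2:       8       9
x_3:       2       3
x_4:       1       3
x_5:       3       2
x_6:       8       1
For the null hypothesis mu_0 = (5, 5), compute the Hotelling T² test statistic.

Step 1 — sample mean vector:
  mean(X_1) = (3 + 8 + 2 + 1 + 3 + 8) / 6 = 25/6 = 4.1667
  mean(X_2) = (3 + 9 + 3 + 3 + 2 + 1) / 6 = 21/6 = 3.5
  x̄ = (4.1667, 3.5),  deviation x̄ - mu_0 = (4.1667, 3.5) - (5, 5) = (-0.8333, -1.5).

Step 2 — sample covariance matrix, S[i,j] = (1/(n-1)) · Σ_k (x_{k,i} - mean_i) · (x_{k,j} - mean_j), divisor n-1 = 5:
  S[X_1,X_1] = ((-1.1667)·(-1.1667) + (3.8333)·(3.8333) + (-2.1667)·(-2.1667) + (-3.1667)·(-3.1667) + (-1.1667)·(-1.1667) + (3.8333)·(3.8333)) / 5 = 46.8333/5 = 9.3667
  S[X_1,X_2] = ((-1.1667)·(-0.5) + (3.8333)·(5.5) + (-2.1667)·(-0.5) + (-3.1667)·(-0.5) + (-1.1667)·(-1.5) + (3.8333)·(-2.5)) / 5 = 16.5/5 = 3.3
  S[X_2,X_2] = ((-0.5)·(-0.5) + (5.5)·(5.5) + (-0.5)·(-0.5) + (-0.5)·(-0.5) + (-1.5)·(-1.5) + (-2.5)·(-2.5)) / 5 = 39.5/5 = 7.9
  S = [[9.3667, 3.3],
 [3.3, 7.9]].

Step 3 — invert S. det(S) = 9.3667·7.9 - (3.3)² = 63.1067.
  S^{-1} = (1/det) · [[d, -b], [-b, a]] = [[0.1252, -0.0523],
 [-0.0523, 0.1484]].

Step 4 — quadratic form (x̄ - mu_0)^T · S^{-1} · (x̄ - mu_0):
  S^{-1} · (x̄ - mu_0) = (-0.0259, -0.1791),
  (x̄ - mu_0)^T · [...] = (-0.8333)·(-0.0259) + (-1.5)·(-0.1791) = 0.2902.

Step 5 — scale by n: T² = 6 · 0.2902 = 1.741.

T² ≈ 1.741


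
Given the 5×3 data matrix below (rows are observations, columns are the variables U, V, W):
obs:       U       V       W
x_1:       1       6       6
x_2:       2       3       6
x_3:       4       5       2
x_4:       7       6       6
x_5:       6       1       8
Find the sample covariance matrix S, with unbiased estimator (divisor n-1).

Step 1 — column means:
  mean(U) = (1 + 2 + 4 + 7 + 6) / 5 = 20/5 = 4
  mean(V) = (6 + 3 + 5 + 6 + 1) / 5 = 21/5 = 4.2
  mean(W) = (6 + 6 + 2 + 6 + 8) / 5 = 28/5 = 5.6

Step 2 — sample covariance S[i,j] = (1/(n-1)) · Σ_k (x_{k,i} - mean_i) · (x_{k,j} - mean_j), with n-1 = 4.
  S[U,U] = ((-3)·(-3) + (-2)·(-2) + (0)·(0) + (3)·(3) + (2)·(2)) / 4 = 26/4 = 6.5
  S[U,V] = ((-3)·(1.8) + (-2)·(-1.2) + (0)·(0.8) + (3)·(1.8) + (2)·(-3.2)) / 4 = -4/4 = -1
  S[U,W] = ((-3)·(0.4) + (-2)·(0.4) + (0)·(-3.6) + (3)·(0.4) + (2)·(2.4)) / 4 = 4/4 = 1
  S[V,V] = ((1.8)·(1.8) + (-1.2)·(-1.2) + (0.8)·(0.8) + (1.8)·(1.8) + (-3.2)·(-3.2)) / 4 = 18.8/4 = 4.7
  S[V,W] = ((1.8)·(0.4) + (-1.2)·(0.4) + (0.8)·(-3.6) + (1.8)·(0.4) + (-3.2)·(2.4)) / 4 = -9.6/4 = -2.4
  S[W,W] = ((0.4)·(0.4) + (0.4)·(0.4) + (-3.6)·(-3.6) + (0.4)·(0.4) + (2.4)·(2.4)) / 4 = 19.2/4 = 4.8

S is symmetric (S[j,i] = S[i,j]). Assembling:

S = [[6.5, -1, 1],
 [-1, 4.7, -2.4],
 [1, -2.4, 4.8]]


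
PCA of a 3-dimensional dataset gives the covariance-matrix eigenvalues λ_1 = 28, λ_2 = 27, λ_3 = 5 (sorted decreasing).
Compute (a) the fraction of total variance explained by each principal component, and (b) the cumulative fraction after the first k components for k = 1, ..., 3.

Step 1 — total variance = trace(Sigma) = Σ λ_i = 28 + 27 + 5 = 60.

Step 2 — fraction explained by component i = λ_i / Σ λ:
  PC1: 28/60 = 0.4667
  PC2: 27/60 = 0.45
  PC3: 5/60 = 0.0833

Step 3 — cumulative fraction after k components = (λ_1 + ... + λ_k) / Σ λ:
  k = 1: 28/60 = 0.4667
  k = 2: (28 + 27)/60 = 55/60 = 0.9167
  k = 3: (28 + 27 + 5)/60 = 60/60 = 1

Summary (fraction, with percent):

explained: PC1 0.4667 (46.67%), PC2 0.45 (45%), PC3 0.0833 (8.33%);  cumulative: 0.4667, 0.9167, 1


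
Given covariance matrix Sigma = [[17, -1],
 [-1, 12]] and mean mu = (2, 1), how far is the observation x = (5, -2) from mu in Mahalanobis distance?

Step 1 — centre the observation: (x - mu) = (3, -3).

Step 2 — invert Sigma. det(Sigma) = 17·12 - (-1)² = 203.
  Sigma^{-1} = (1/det) · [[d, -b], [-b, a]] = [[0.0591, 0.0049],
 [0.0049, 0.0837]].

Step 3 — form the quadratic (x - mu)^T · Sigma^{-1} · (x - mu):
  Sigma^{-1} · (x - mu) = (0.1626, -0.2365).
  (x - mu)^T · [Sigma^{-1} · (x - mu)] = (3)·(0.1626) + (-3)·(-0.2365) = 1.197.

Step 4 — take square root: d = √(1.197) ≈ 1.0941.

d(x, mu) = √(1.197) ≈ 1.0941


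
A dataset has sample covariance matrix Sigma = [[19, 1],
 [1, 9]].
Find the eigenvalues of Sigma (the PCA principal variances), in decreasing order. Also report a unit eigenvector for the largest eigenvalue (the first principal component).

Step 1 — characteristic polynomial of 2×2 Sigma:
  det(Sigma - λI) = λ² - trace · λ + det = 0.
  trace = 19 + 9 = 28, det = 19·9 - (1)² = 170.
Step 2 — discriminant:
  Δ = trace² - 4·det = 784 - 680 = 104.
Step 3 — eigenvalues:
  λ = (trace ± √Δ)/2 = (28 ± 10.198)/2,
  λ_1 = 19.099,  λ_2 = 8.901.

Step 4 — unit eigenvector for λ_1: solve (Sigma - λ_1 I)v = 0. First row:
  (19 - 19.099)·v_x + (1)·v_y = 0, i.e. (-0.099)·v_x + (1)·v_y = 0,
  so v ∝ (b, λ_1 - a) = (1, 0.099) = u.
  ||u|| = √((1)² + (0.099)²) = √(1.0098) ≈ 1.0049,
  v_1 = u/||u|| ≈ (0.9951, 0.0985) (||v_1|| = 1).

λ_1 = 19.099,  λ_2 = 8.901;  v_1 ≈ (0.9951, 0.0985)


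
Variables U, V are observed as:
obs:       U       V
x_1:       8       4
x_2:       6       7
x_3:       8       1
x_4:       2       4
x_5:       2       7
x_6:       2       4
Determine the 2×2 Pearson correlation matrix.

Step 1 — column means:
  mean(U) = (8 + 6 + 8 + 2 + 2 + 2) / 6 = 28/6 = 4.6667
  mean(V) = (4 + 7 + 1 + 4 + 7 + 4) / 6 = 27/6 = 4.5

Step 2 — sample variances and covariances s[i,j] = (1/(n-1)) · Σ_k (x_{k,i} - mean_i) · (x_{k,j} - mean_j), with n-1 = 5:
  s[U,U] = ((3.3333)·(3.3333) + (1.3333)·(1.3333) + (3.3333)·(3.3333) + (-2.6667)·(-2.6667) + (-2.6667)·(-2.6667) + (-2.6667)·(-2.6667)) / 5 = 45.3333/5 = 9.0667
  s[U,V] = ((3.3333)·(-0.5) + (1.3333)·(2.5) + (3.3333)·(-3.5) + (-2.6667)·(-0.5) + (-2.6667)·(2.5) + (-2.6667)·(-0.5)) / 5 = -14/5 = -2.8
  s[V,V] = ((-0.5)·(-0.5) + (2.5)·(2.5) + (-3.5)·(-3.5) + (-0.5)·(-0.5) + (2.5)·(2.5) + (-0.5)·(-0.5)) / 5 = 25.5/5 = 5.1
  Sample standard deviations s_i = √(s[i,i]):
  s(U) = √(9.0667) = 3.0111
  s(V) = √(5.1) = 2.2583

Step 3 — r_{ij} = s_{ij} / (s_i · s_j):
  r[U,U] = 1 (diagonal).
  r[U,V] = -2.8 / (3.0111 · 2.2583) = -2.8 / 6.8 = -0.4118
  r[V,V] = 1 (diagonal).

R is symmetric with unit diagonal. Assembling:

R = [[1, -0.4118],
 [-0.4118, 1]]


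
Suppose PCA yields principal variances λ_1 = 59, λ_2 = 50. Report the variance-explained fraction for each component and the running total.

Step 1 — total variance = trace(Sigma) = Σ λ_i = 59 + 50 = 109.

Step 2 — fraction explained by component i = λ_i / Σ λ:
  PC1: 59/109 = 0.5413
  PC2: 50/109 = 0.4587

Step 3 — cumulative fraction after k components = (λ_1 + ... + λ_k) / Σ λ:
  k = 1: 59/109 = 0.5413
  k = 2: (59 + 50)/109 = 109/109 = 1

Summary (fraction, with percent):

explained: PC1 0.5413 (54.13%), PC2 0.4587 (45.87%);  cumulative: 0.5413, 1


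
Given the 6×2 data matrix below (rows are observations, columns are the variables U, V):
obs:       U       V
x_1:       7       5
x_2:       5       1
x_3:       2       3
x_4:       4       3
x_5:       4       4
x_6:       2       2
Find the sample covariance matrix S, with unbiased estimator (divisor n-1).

Step 1 — column means:
  mean(U) = (7 + 5 + 2 + 4 + 4 + 2) / 6 = 24/6 = 4
  mean(V) = (5 + 1 + 3 + 3 + 4 + 2) / 6 = 18/6 = 3

Step 2 — sample covariance S[i,j] = (1/(n-1)) · Σ_k (x_{k,i} - mean_i) · (x_{k,j} - mean_j), with n-1 = 5.
  S[U,U] = ((3)·(3) + (1)·(1) + (-2)·(-2) + (0)·(0) + (0)·(0) + (-2)·(-2)) / 5 = 18/5 = 3.6
  S[U,V] = ((3)·(2) + (1)·(-2) + (-2)·(0) + (0)·(0) + (0)·(1) + (-2)·(-1)) / 5 = 6/5 = 1.2
  S[V,V] = ((2)·(2) + (-2)·(-2) + (0)·(0) + (0)·(0) + (1)·(1) + (-1)·(-1)) / 5 = 10/5 = 2

S is symmetric (S[j,i] = S[i,j]). Assembling:

S = [[3.6, 1.2],
 [1.2, 2]]


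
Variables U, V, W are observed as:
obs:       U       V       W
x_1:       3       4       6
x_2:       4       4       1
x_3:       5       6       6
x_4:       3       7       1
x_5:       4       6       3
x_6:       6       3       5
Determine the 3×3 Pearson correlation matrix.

Step 1 — column means:
  mean(U) = (3 + 4 + 5 + 3 + 4 + 6) / 6 = 25/6 = 4.1667
  mean(V) = (4 + 4 + 6 + 7 + 6 + 3) / 6 = 30/6 = 5
  mean(W) = (6 + 1 + 6 + 1 + 3 + 5) / 6 = 22/6 = 3.6667

Step 2 — sample variances and covariances s[i,j] = (1/(n-1)) · Σ_k (x_{k,i} - mean_i) · (x_{k,j} - mean_j), with n-1 = 5:
  s[U,U] = ((-1.1667)·(-1.1667) + (-0.1667)·(-0.1667) + (0.8333)·(0.8333) + (-1.1667)·(-1.1667) + (-0.1667)·(-0.1667) + (1.8333)·(1.8333)) / 5 = 6.8333/5 = 1.3667
  s[U,V] = ((-1.1667)·(-1) + (-0.1667)·(-1) + (0.8333)·(1) + (-1.1667)·(2) + (-0.1667)·(1) + (1.8333)·(-2)) / 5 = -4/5 = -0.8
  s[U,W] = ((-1.1667)·(2.3333) + (-0.1667)·(-2.6667) + (0.8333)·(2.3333) + (-1.1667)·(-2.6667) + (-0.1667)·(-0.6667) + (1.8333)·(1.3333)) / 5 = 5.3333/5 = 1.0667
  s[V,V] = ((-1)·(-1) + (-1)·(-1) + (1)·(1) + (2)·(2) + (1)·(1) + (-2)·(-2)) / 5 = 12/5 = 2.4
  s[V,W] = ((-1)·(2.3333) + (-1)·(-2.6667) + (1)·(2.3333) + (2)·(-2.6667) + (1)·(-0.6667) + (-2)·(1.3333)) / 5 = -6/5 = -1.2
  s[W,W] = ((2.3333)·(2.3333) + (-2.6667)·(-2.6667) + (2.3333)·(2.3333) + (-2.6667)·(-2.6667) + (-0.6667)·(-0.6667) + (1.3333)·(1.3333)) / 5 = 27.3333/5 = 5.4667
  Sample standard deviations s_i = √(s[i,i]):
  s(U) = √(1.3667) = 1.169
  s(V) = √(2.4) = 1.5492
  s(W) = √(5.4667) = 2.3381

Step 3 — r_{ij} = s_{ij} / (s_i · s_j):
  r[U,U] = 1 (diagonal).
  r[U,V] = -0.8 / (1.169 · 1.5492) = -0.8 / 1.8111 = -0.4417
  r[U,W] = 1.0667 / (1.169 · 2.3381) = 1.0667 / 2.7333 = 0.3902
  r[V,V] = 1 (diagonal).
  r[V,W] = -1.2 / (1.5492 · 2.3381) = -1.2 / 3.6222 = -0.3313
  r[W,W] = 1 (diagonal).

R is symmetric with unit diagonal. Assembling:

R = [[1, -0.4417, 0.3902],
 [-0.4417, 1, -0.3313],
 [0.3902, -0.3313, 1]]


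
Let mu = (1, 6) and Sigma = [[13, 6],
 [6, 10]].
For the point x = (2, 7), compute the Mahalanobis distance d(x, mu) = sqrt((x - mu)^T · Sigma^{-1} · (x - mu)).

Step 1 — centre the observation: (x - mu) = (1, 1).

Step 2 — invert Sigma. det(Sigma) = 13·10 - (6)² = 94.
  Sigma^{-1} = (1/det) · [[d, -b], [-b, a]] = [[0.1064, -0.0638],
 [-0.0638, 0.1383]].

Step 3 — form the quadratic (x - mu)^T · Sigma^{-1} · (x - mu):
  Sigma^{-1} · (x - mu) = (0.0426, 0.0745).
  (x - mu)^T · [Sigma^{-1} · (x - mu)] = (1)·(0.0426) + (1)·(0.0745) = 0.117.

Step 4 — take square root: d = √(0.117) ≈ 0.3421.

d(x, mu) = √(0.117) ≈ 0.3421


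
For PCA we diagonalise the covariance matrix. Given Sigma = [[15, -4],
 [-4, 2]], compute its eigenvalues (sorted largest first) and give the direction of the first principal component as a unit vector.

Step 1 — characteristic polynomial of 2×2 Sigma:
  det(Sigma - λI) = λ² - trace · λ + det = 0.
  trace = 15 + 2 = 17, det = 15·2 - (-4)² = 14.
Step 2 — discriminant:
  Δ = trace² - 4·det = 289 - 56 = 233.
Step 3 — eigenvalues:
  λ = (trace ± √Δ)/2 = (17 ± 15.2643)/2,
  λ_1 = 16.1322,  λ_2 = 0.8678.

Step 4 — unit eigenvector for λ_1: solve (Sigma - λ_1 I)v = 0. First row:
  (15 - 16.1322)·v_x + (-4)·v_y = 0, i.e. (-1.1322)·v_x + (-4)·v_y = 0,
  so v ∝ (b, λ_1 - a) = (-4, 1.1322); multiply by -1 so the first entry is positive: u = (4, -1.1322).
  ||u|| = √((4)² + (-1.1322)²) = √(17.2818) ≈ 4.1571,
  v_1 = u/||u|| ≈ (0.9622, -0.2723) (||v_1|| = 1).

λ_1 = 16.1322,  λ_2 = 0.8678;  v_1 ≈ (0.9622, -0.2723)


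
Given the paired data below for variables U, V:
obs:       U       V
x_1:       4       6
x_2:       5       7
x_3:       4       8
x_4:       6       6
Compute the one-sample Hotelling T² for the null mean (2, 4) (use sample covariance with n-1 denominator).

Step 1 — sample mean vector:
  mean(U) = (4 + 5 + 4 + 6) / 4 = 19/4 = 4.75
  mean(V) = (6 + 7 + 8 + 6) / 4 = 27/4 = 6.75
  x̄ = (4.75, 6.75),  deviation x̄ - mu_0 = (4.75, 6.75) - (2, 4) = (2.75, 2.75).

Step 2 — sample covariance matrix, S[i,j] = (1/(n-1)) · Σ_k (x_{k,i} - mean_i) · (x_{k,j} - mean_j), divisor n-1 = 3:
  S[U,U] = ((-0.75)·(-0.75) + (0.25)·(0.25) + (-0.75)·(-0.75) + (1.25)·(1.25)) / 3 = 2.75/3 = 0.9167
  S[U,V] = ((-0.75)·(-0.75) + (0.25)·(0.25) + (-0.75)·(1.25) + (1.25)·(-0.75)) / 3 = -1.25/3 = -0.4167
  S[V,V] = ((-0.75)·(-0.75) + (0.25)·(0.25) + (1.25)·(1.25) + (-0.75)·(-0.75)) / 3 = 2.75/3 = 0.9167
  S = [[0.9167, -0.4167],
 [-0.4167, 0.9167]].

Step 3 — invert S. det(S) = 0.9167·0.9167 - (-0.4167)² = 0.6667.
  S^{-1} = (1/det) · [[d, -b], [-b, a]] = [[1.375, 0.625],
 [0.625, 1.375]].

Step 4 — quadratic form (x̄ - mu_0)^T · S^{-1} · (x̄ - mu_0):
  S^{-1} · (x̄ - mu_0) = (5.5, 5.5),
  (x̄ - mu_0)^T · [...] = (2.75)·(5.5) + (2.75)·(5.5) = 30.25.

Step 5 — scale by n: T² = 4 · 30.25 = 121.

T² ≈ 121


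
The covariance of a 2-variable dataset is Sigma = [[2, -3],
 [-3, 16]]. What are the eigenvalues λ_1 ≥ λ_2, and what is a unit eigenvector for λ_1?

Step 1 — characteristic polynomial of 2×2 Sigma:
  det(Sigma - λI) = λ² - trace · λ + det = 0.
  trace = 2 + 16 = 18, det = 2·16 - (-3)² = 23.
Step 2 — discriminant:
  Δ = trace² - 4·det = 324 - 92 = 232.
Step 3 — eigenvalues:
  λ = (trace ± √Δ)/2 = (18 ± 15.2315)/2,
  λ_1 = 16.6158,  λ_2 = 1.3842.

Step 4 — unit eigenvector for λ_1: solve (Sigma - λ_1 I)v = 0. First row:
  (2 - 16.6158)·v_x + (-3)·v_y = 0, i.e. (-14.6158)·v_x + (-3)·v_y = 0,
  so v ∝ (b, λ_1 - a) = (-3, 14.6158); multiply by -1 so the first entry is positive: u = (3, -14.6158).
  ||u|| = √((3)² + (-14.6158)²) = √(222.6208) ≈ 14.9205,
  v_1 = u/||u|| ≈ (0.2011, -0.9796) (||v_1|| = 1).

λ_1 = 16.6158,  λ_2 = 1.3842;  v_1 ≈ (0.2011, -0.9796)


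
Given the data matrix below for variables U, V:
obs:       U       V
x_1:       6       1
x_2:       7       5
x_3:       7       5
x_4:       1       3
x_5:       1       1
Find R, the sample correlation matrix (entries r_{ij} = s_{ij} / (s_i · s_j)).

Step 1 — column means:
  mean(U) = (6 + 7 + 7 + 1 + 1) / 5 = 22/5 = 4.4
  mean(V) = (1 + 5 + 5 + 3 + 1) / 5 = 15/5 = 3

Step 2 — sample variances and covariances s[i,j] = (1/(n-1)) · Σ_k (x_{k,i} - mean_i) · (x_{k,j} - mean_j), with n-1 = 4:
  s[U,U] = ((1.6)·(1.6) + (2.6)·(2.6) + (2.6)·(2.6) + (-3.4)·(-3.4) + (-3.4)·(-3.4)) / 4 = 39.2/4 = 9.8
  s[U,V] = ((1.6)·(-2) + (2.6)·(2) + (2.6)·(2) + (-3.4)·(0) + (-3.4)·(-2)) / 4 = 14/4 = 3.5
  s[V,V] = ((-2)·(-2) + (2)·(2) + (2)·(2) + (0)·(0) + (-2)·(-2)) / 4 = 16/4 = 4
  Sample standard deviations s_i = √(s[i,i]):
  s(U) = √(9.8) = 3.1305
  s(V) = √(4) = 2

Step 3 — r_{ij} = s_{ij} / (s_i · s_j):
  r[U,U] = 1 (diagonal).
  r[U,V] = 3.5 / (3.1305 · 2) = 3.5 / 6.261 = 0.559
  r[V,V] = 1 (diagonal).

R is symmetric with unit diagonal. Assembling:

R = [[1, 0.559],
 [0.559, 1]]


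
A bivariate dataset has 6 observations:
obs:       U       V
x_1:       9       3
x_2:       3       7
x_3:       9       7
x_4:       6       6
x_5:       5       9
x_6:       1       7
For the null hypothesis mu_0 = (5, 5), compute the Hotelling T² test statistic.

Step 1 — sample mean vector:
  mean(U) = (9 + 3 + 9 + 6 + 5 + 1) / 6 = 33/6 = 5.5
  mean(V) = (3 + 7 + 7 + 6 + 9 + 7) / 6 = 39/6 = 6.5
  x̄ = (5.5, 6.5),  deviation x̄ - mu_0 = (5.5, 6.5) - (5, 5) = (0.5, 1.5).

Step 2 — sample covariance matrix, S[i,j] = (1/(n-1)) · Σ_k (x_{k,i} - mean_i) · (x_{k,j} - mean_j), divisor n-1 = 5:
  S[U,U] = ((3.5)·(3.5) + (-2.5)·(-2.5) + (3.5)·(3.5) + (0.5)·(0.5) + (-0.5)·(-0.5) + (-4.5)·(-4.5)) / 5 = 51.5/5 = 10.3
  S[U,V] = ((3.5)·(-3.5) + (-2.5)·(0.5) + (3.5)·(0.5) + (0.5)·(-0.5) + (-0.5)·(2.5) + (-4.5)·(0.5)) / 5 = -15.5/5 = -3.1
  S[V,V] = ((-3.5)·(-3.5) + (0.5)·(0.5) + (0.5)·(0.5) + (-0.5)·(-0.5) + (2.5)·(2.5) + (0.5)·(0.5)) / 5 = 19.5/5 = 3.9
  S = [[10.3, -3.1],
 [-3.1, 3.9]].

Step 3 — invert S. det(S) = 10.3·3.9 - (-3.1)² = 30.56.
  S^{-1} = (1/det) · [[d, -b], [-b, a]] = [[0.1276, 0.1014],
 [0.1014, 0.337]].

Step 4 — quadratic form (x̄ - mu_0)^T · S^{-1} · (x̄ - mu_0):
  S^{-1} · (x̄ - mu_0) = (0.216, 0.5563),
  (x̄ - mu_0)^T · [...] = (0.5)·(0.216) + (1.5)·(0.5563) = 0.9424.

Step 5 — scale by n: T² = 6 · 0.9424 = 5.6545.

T² ≈ 5.6545


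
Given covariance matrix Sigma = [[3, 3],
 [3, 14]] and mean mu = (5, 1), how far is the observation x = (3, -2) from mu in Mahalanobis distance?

Step 1 — centre the observation: (x - mu) = (-2, -3).

Step 2 — invert Sigma. det(Sigma) = 3·14 - (3)² = 33.
  Sigma^{-1} = (1/det) · [[d, -b], [-b, a]] = [[0.4242, -0.0909],
 [-0.0909, 0.0909]].

Step 3 — form the quadratic (x - mu)^T · Sigma^{-1} · (x - mu):
  Sigma^{-1} · (x - mu) = (-0.5758, -0.0909).
  (x - mu)^T · [Sigma^{-1} · (x - mu)] = (-2)·(-0.5758) + (-3)·(-0.0909) = 1.4242.

Step 4 — take square root: d = √(1.4242) ≈ 1.1934.

d(x, mu) = √(1.4242) ≈ 1.1934


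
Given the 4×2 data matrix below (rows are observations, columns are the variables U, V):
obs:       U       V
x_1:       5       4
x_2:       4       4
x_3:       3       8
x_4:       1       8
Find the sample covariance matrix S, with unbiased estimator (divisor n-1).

Step 1 — column means:
  mean(U) = (5 + 4 + 3 + 1) / 4 = 13/4 = 3.25
  mean(V) = (4 + 4 + 8 + 8) / 4 = 24/4 = 6

Step 2 — sample covariance S[i,j] = (1/(n-1)) · Σ_k (x_{k,i} - mean_i) · (x_{k,j} - mean_j), with n-1 = 3.
  S[U,U] = ((1.75)·(1.75) + (0.75)·(0.75) + (-0.25)·(-0.25) + (-2.25)·(-2.25)) / 3 = 8.75/3 = 2.9167
  S[U,V] = ((1.75)·(-2) + (0.75)·(-2) + (-0.25)·(2) + (-2.25)·(2)) / 3 = -10/3 = -3.3333
  S[V,V] = ((-2)·(-2) + (-2)·(-2) + (2)·(2) + (2)·(2)) / 3 = 16/3 = 5.3333

S is symmetric (S[j,i] = S[i,j]). Assembling:

S = [[2.9167, -3.3333],
 [-3.3333, 5.3333]]


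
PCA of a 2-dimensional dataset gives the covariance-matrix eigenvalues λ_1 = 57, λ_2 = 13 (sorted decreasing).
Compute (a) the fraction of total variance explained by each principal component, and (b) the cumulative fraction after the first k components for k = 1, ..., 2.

Step 1 — total variance = trace(Sigma) = Σ λ_i = 57 + 13 = 70.

Step 2 — fraction explained by component i = λ_i / Σ λ:
  PC1: 57/70 = 0.8143
  PC2: 13/70 = 0.1857

Step 3 — cumulative fraction after k components = (λ_1 + ... + λ_k) / Σ λ:
  k = 1: 57/70 = 0.8143
  k = 2: (57 + 13)/70 = 70/70 = 1

Summary (fraction, with percent):

explained: PC1 0.8143 (81.43%), PC2 0.1857 (18.57%);  cumulative: 0.8143, 1


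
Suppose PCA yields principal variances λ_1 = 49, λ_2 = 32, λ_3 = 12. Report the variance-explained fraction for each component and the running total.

Step 1 — total variance = trace(Sigma) = Σ λ_i = 49 + 32 + 12 = 93.

Step 2 — fraction explained by component i = λ_i / Σ λ:
  PC1: 49/93 = 0.5269
  PC2: 32/93 = 0.3441
  PC3: 12/93 = 0.129

Step 3 — cumulative fraction after k components = (λ_1 + ... + λ_k) / Σ λ:
  k = 1: 49/93 = 0.5269
  k = 2: (49 + 32)/93 = 81/93 = 0.871
  k = 3: (49 + 32 + 12)/93 = 93/93 = 1

Summary (fraction, with percent):

explained: PC1 0.5269 (52.69%), PC2 0.3441 (34.41%), PC3 0.129 (12.9%);  cumulative: 0.5269, 0.871, 1


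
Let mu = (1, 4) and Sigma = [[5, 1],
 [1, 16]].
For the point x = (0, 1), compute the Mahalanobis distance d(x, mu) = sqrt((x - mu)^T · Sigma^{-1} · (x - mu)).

Step 1 — centre the observation: (x - mu) = (-1, -3).

Step 2 — invert Sigma. det(Sigma) = 5·16 - (1)² = 79.
  Sigma^{-1} = (1/det) · [[d, -b], [-b, a]] = [[0.2025, -0.0127],
 [-0.0127, 0.0633]].

Step 3 — form the quadratic (x - mu)^T · Sigma^{-1} · (x - mu):
  Sigma^{-1} · (x - mu) = (-0.1646, -0.1772).
  (x - mu)^T · [Sigma^{-1} · (x - mu)] = (-1)·(-0.1646) + (-3)·(-0.1772) = 0.6962.

Step 4 — take square root: d = √(0.6962) ≈ 0.8344.

d(x, mu) = √(0.6962) ≈ 0.8344


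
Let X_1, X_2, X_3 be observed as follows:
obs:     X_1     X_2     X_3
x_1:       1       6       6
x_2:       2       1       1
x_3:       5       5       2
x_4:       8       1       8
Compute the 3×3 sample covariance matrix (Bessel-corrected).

Step 1 — column means:
  mean(X_1) = (1 + 2 + 5 + 8) / 4 = 16/4 = 4
  mean(X_2) = (6 + 1 + 5 + 1) / 4 = 13/4 = 3.25
  mean(X_3) = (6 + 1 + 2 + 8) / 4 = 17/4 = 4.25

Step 2 — sample covariance S[i,j] = (1/(n-1)) · Σ_k (x_{k,i} - mean_i) · (x_{k,j} - mean_j), with n-1 = 3.
  S[X_1,X_1] = ((-3)·(-3) + (-2)·(-2) + (1)·(1) + (4)·(4)) / 3 = 30/3 = 10
  S[X_1,X_2] = ((-3)·(2.75) + (-2)·(-2.25) + (1)·(1.75) + (4)·(-2.25)) / 3 = -11/3 = -3.6667
  S[X_1,X_3] = ((-3)·(1.75) + (-2)·(-3.25) + (1)·(-2.25) + (4)·(3.75)) / 3 = 14/3 = 4.6667
  S[X_2,X_2] = ((2.75)·(2.75) + (-2.25)·(-2.25) + (1.75)·(1.75) + (-2.25)·(-2.25)) / 3 = 20.75/3 = 6.9167
  S[X_2,X_3] = ((2.75)·(1.75) + (-2.25)·(-3.25) + (1.75)·(-2.25) + (-2.25)·(3.75)) / 3 = -0.25/3 = -0.0833
  S[X_3,X_3] = ((1.75)·(1.75) + (-3.25)·(-3.25) + (-2.25)·(-2.25) + (3.75)·(3.75)) / 3 = 32.75/3 = 10.9167

S is symmetric (S[j,i] = S[i,j]). Assembling:

S = [[10, -3.6667, 4.6667],
 [-3.6667, 6.9167, -0.0833],
 [4.6667, -0.0833, 10.9167]]


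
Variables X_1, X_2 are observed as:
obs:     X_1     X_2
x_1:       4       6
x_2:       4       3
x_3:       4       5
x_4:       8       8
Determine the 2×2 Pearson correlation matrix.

Step 1 — column means:
  mean(X_1) = (4 + 4 + 4 + 8) / 4 = 20/4 = 5
  mean(X_2) = (6 + 3 + 5 + 8) / 4 = 22/4 = 5.5

Step 2 — sample variances and covariances s[i,j] = (1/(n-1)) · Σ_k (x_{k,i} - mean_i) · (x_{k,j} - mean_j), with n-1 = 3:
  s[X_1,X_1] = ((-1)·(-1) + (-1)·(-1) + (-1)·(-1) + (3)·(3)) / 3 = 12/3 = 4
  s[X_1,X_2] = ((-1)·(0.5) + (-1)·(-2.5) + (-1)·(-0.5) + (3)·(2.5)) / 3 = 10/3 = 3.3333
  s[X_2,X_2] = ((0.5)·(0.5) + (-2.5)·(-2.5) + (-0.5)·(-0.5) + (2.5)·(2.5)) / 3 = 13/3 = 4.3333
  Sample standard deviations s_i = √(s[i,i]):
  s(X_1) = √(4) = 2
  s(X_2) = √(4.3333) = 2.0817

Step 3 — r_{ij} = s_{ij} / (s_i · s_j):
  r[X_1,X_1] = 1 (diagonal).
  r[X_1,X_2] = 3.3333 / (2 · 2.0817) = 3.3333 / 4.1633 = 0.8006
  r[X_2,X_2] = 1 (diagonal).

R is symmetric with unit diagonal. Assembling:

R = [[1, 0.8006],
 [0.8006, 1]]
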